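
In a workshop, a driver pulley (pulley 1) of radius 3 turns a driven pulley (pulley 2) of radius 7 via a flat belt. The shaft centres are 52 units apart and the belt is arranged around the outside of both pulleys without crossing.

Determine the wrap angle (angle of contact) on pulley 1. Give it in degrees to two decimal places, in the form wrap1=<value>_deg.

open belt: β = asin((r2−r1)/C) = asin(4/52) = 4.4117°
wrap1 = π − 2β = 171.1765°
wrap2 = π + 2β = 188.8235°

wrap1=171.18_deg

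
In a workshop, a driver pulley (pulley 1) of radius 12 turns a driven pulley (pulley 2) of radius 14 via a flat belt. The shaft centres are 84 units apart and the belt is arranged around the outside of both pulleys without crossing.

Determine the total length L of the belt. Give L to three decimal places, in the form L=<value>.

open belt: β = asin((r2−r1)/C) = asin(2/84) = 1.3643°
wrap1 = π − 2β = 177.2714°
wrap2 = π + 2β = 182.7286°
tangent length = C·cosβ = 83.9762
L = r1·wrap1 + r2·wrap2 + 2·C·cosβ = 12·3.0940 + 14·3.1892 + 2·83.9762 = 249.7290

L=249.729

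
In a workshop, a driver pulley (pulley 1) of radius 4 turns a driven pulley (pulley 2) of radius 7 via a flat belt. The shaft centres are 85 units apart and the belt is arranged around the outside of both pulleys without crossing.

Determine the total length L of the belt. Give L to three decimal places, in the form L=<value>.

L=204.663

open belt: β = asin((r2−r1)/C) = asin(3/85) = 2.0226°
wrap1 = π − 2β = 175.9548°
wrap2 = π + 2β = 184.0452°
tangent length = C·cosβ = 84.9470
L = r1·wrap1 + r2·wrap2 + 2·C·cosβ = 4·3.0710 + 7·3.2122 + 2·84.9470 = 204.6634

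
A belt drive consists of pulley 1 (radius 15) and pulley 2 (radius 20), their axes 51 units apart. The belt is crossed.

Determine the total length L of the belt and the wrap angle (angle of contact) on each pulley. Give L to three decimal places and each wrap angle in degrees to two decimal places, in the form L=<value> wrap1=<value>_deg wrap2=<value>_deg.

crossed belt: β = asin((r1+r2)/C) = asin(35/51) = 43.3359°
wrap1 = wrap2 = π + 2β = 266.6718°
tangent length = C·cosβ = 37.0945
L = (r1+r2)·wrap + 2·C·cosβ = 35·4.6543 + 2·37.0945 = 237.0895

L=237.090 wrap1=266.67_deg wrap2=266.67_deg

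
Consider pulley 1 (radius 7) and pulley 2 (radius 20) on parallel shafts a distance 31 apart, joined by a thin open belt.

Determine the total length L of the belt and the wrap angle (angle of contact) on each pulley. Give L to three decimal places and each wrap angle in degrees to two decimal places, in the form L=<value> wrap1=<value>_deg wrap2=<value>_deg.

open belt: β = asin((r2−r1)/C) = asin(13/31) = 24.7939°
wrap1 = π − 2β = 130.4123°
wrap2 = π + 2β = 229.5877°
tangent length = C·cosβ = 28.1425
L = r1·wrap1 + r2·wrap2 + 2·C·cosβ = 7·2.2761 + 20·4.0071 + 2·28.1425 = 152.3591

L=152.359 wrap1=130.41_deg wrap2=229.59_deg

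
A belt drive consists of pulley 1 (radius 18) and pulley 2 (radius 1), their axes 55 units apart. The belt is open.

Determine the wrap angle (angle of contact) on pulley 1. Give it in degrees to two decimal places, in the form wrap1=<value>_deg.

open belt: β = asin((r2−r1)/C) = asin(-17/55) = -18.0045°
wrap1 = π − 2β = 216.0089°
wrap2 = π + 2β = 143.9911°

wrap1=216.01_deg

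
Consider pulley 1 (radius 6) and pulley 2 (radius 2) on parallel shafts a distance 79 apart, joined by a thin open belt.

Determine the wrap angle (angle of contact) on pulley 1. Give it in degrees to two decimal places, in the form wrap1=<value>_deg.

wrap1=185.80_deg

open belt: β = asin((r2−r1)/C) = asin(-4/79) = -2.9023°
wrap1 = π − 2β = 185.8046°
wrap2 = π + 2β = 174.1954°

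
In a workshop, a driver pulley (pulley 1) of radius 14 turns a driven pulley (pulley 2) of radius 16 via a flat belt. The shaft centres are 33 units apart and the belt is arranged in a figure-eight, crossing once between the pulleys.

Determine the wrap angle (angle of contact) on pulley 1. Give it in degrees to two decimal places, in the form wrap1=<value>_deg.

crossed belt: β = asin((r1+r2)/C) = asin(30/33) = 65.3800°
wrap1 = wrap2 = π + 2β = 310.7600°

wrap1=310.76_deg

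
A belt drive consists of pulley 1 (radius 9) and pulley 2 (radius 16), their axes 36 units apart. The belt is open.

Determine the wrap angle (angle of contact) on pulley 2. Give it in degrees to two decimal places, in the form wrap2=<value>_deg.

open belt: β = asin((r2−r1)/C) = asin(7/36) = 11.2123°
wrap1 = π − 2β = 157.5755°
wrap2 = π + 2β = 202.4245°

wrap2=202.42_deg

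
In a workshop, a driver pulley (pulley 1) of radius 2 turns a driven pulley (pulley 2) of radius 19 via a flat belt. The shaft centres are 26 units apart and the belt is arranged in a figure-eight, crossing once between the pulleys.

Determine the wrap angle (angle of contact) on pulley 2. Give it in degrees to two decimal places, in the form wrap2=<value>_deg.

wrap2=287.74_deg

crossed belt: β = asin((r1+r2)/C) = asin(21/26) = 53.8711°
wrap1 = wrap2 = π + 2β = 287.7421°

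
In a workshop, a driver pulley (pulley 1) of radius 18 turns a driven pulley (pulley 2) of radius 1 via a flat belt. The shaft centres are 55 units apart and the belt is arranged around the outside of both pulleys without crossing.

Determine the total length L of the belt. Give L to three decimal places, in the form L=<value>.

open belt: β = asin((r2−r1)/C) = asin(-17/55) = -18.0045°
wrap1 = π − 2β = 216.0089°
wrap2 = π + 2β = 143.9911°
tangent length = C·cosβ = 52.3068
L = r1·wrap1 + r2·wrap2 + 2·C·cosβ = 18·3.7701 + 1·2.5131 + 2·52.3068 = 174.9879

L=174.988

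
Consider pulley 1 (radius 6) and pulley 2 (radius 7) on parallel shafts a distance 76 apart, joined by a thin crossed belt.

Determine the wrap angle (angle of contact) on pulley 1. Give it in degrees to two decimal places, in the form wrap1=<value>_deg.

crossed belt: β = asin((r1+r2)/C) = asin(13/76) = 9.8490°
wrap1 = wrap2 = π + 2β = 199.6981°

wrap1=199.70_deg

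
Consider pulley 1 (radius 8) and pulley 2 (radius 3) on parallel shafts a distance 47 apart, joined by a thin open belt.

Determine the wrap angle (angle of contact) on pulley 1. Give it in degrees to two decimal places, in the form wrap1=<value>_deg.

open belt: β = asin((r2−r1)/C) = asin(-5/47) = -6.1069°
wrap1 = π − 2β = 192.2137°
wrap2 = π + 2β = 167.7863°

wrap1=192.21_deg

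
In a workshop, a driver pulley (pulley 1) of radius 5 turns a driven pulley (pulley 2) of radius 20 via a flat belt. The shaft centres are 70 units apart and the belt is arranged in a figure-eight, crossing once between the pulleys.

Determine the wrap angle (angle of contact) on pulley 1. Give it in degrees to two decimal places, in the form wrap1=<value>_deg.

crossed belt: β = asin((r1+r2)/C) = asin(25/70) = 20.9248°
wrap1 = wrap2 = π + 2β = 221.8497°

wrap1=221.85_deg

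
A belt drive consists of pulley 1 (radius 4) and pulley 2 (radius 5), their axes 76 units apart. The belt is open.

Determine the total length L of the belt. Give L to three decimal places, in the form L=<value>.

open belt: β = asin((r2−r1)/C) = asin(1/76) = 0.7539°
wrap1 = π − 2β = 178.4922°
wrap2 = π + 2β = 181.5078°
tangent length = C·cosβ = 75.9934
L = r1·wrap1 + r2·wrap2 + 2·C·cosβ = 4·3.1153 + 5·3.1679 + 2·75.9934 = 180.2875

L=180.287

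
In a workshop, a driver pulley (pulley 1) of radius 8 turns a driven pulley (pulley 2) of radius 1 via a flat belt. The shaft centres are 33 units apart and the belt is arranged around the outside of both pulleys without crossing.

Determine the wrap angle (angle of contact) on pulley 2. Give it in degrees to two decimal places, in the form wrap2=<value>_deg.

wrap2=155.51_deg

open belt: β = asin((r2−r1)/C) = asin(-7/33) = -12.2467°
wrap1 = π − 2β = 204.4934°
wrap2 = π + 2β = 155.5066°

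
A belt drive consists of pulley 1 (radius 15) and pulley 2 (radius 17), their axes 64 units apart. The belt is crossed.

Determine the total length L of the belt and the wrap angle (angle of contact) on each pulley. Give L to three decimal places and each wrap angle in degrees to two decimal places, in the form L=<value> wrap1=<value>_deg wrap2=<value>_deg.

crossed belt: β = asin((r1+r2)/C) = asin(32/64) = 30.0000°
wrap1 = wrap2 = π + 2β = 240.0000°
tangent length = C·cosβ = 55.4256
L = (r1+r2)·wrap + 2·C·cosβ = 32·4.1888 + 2·55.4256 = 244.8925

L=244.893 wrap1=240.00_deg wrap2=240.00_deg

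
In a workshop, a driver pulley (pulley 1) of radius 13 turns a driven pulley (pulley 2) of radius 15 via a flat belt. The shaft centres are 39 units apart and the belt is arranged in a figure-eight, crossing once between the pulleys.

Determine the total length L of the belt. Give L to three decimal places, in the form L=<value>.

L=187.108

crossed belt: β = asin((r1+r2)/C) = asin(28/39) = 45.8854°
wrap1 = wrap2 = π + 2β = 271.7708°
tangent length = C·cosβ = 27.1477
L = (r1+r2)·wrap + 2·C·cosβ = 28·4.7433 + 2·27.1477 = 187.1077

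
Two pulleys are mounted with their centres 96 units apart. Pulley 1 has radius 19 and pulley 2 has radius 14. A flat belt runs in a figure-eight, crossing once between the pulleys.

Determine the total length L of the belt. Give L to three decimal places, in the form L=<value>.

crossed belt: β = asin((r1+r2)/C) = asin(33/96) = 20.1055°
wrap1 = wrap2 = π + 2β = 220.2110°
tangent length = C·cosβ = 90.1499
L = (r1+r2)·wrap + 2·C·cosβ = 33·3.8434 + 2·90.1499 = 307.1322

L=307.132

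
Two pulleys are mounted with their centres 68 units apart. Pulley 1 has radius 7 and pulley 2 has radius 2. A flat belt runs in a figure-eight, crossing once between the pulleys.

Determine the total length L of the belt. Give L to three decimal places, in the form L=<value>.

L=165.467

crossed belt: β = asin((r1+r2)/C) = asin(9/68) = 7.6056°
wrap1 = wrap2 = π + 2β = 195.2112°
tangent length = C·cosβ = 67.4018
L = (r1+r2)·wrap + 2·C·cosβ = 9·3.4071 + 2·67.4018 = 165.4673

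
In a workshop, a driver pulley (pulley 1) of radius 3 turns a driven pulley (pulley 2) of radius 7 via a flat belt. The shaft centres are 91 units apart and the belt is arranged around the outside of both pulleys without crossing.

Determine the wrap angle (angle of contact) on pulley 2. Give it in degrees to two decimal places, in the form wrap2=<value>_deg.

wrap2=185.04_deg

open belt: β = asin((r2−r1)/C) = asin(4/91) = 2.5193°
wrap1 = π − 2β = 174.9614°
wrap2 = π + 2β = 185.0386°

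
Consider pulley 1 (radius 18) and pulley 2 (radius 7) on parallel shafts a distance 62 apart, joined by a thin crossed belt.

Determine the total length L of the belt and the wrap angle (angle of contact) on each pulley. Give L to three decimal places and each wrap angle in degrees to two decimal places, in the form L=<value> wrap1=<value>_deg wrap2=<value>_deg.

L=212.764 wrap1=227.56_deg wrap2=227.56_deg

crossed belt: β = asin((r1+r2)/C) = asin(25/62) = 23.7800°
wrap1 = wrap2 = π + 2β = 227.5600°
tangent length = C·cosβ = 56.7362
L = (r1+r2)·wrap + 2·C·cosβ = 25·3.9717 + 2·56.7362 = 212.7642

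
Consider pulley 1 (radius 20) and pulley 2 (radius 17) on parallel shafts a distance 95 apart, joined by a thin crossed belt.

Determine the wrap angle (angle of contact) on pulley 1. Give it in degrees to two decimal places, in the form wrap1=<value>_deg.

crossed belt: β = asin((r1+r2)/C) = asin(37/95) = 22.9218°
wrap1 = wrap2 = π + 2β = 225.8435°

wrap1=225.84_deg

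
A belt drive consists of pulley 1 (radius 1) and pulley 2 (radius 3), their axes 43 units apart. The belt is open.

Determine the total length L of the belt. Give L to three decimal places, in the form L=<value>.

open belt: β = asin((r2−r1)/C) = asin(2/43) = 2.6659°
wrap1 = π − 2β = 174.6682°
wrap2 = π + 2β = 185.3318°
tangent length = C·cosβ = 42.9535
L = r1·wrap1 + r2·wrap2 + 2·C·cosβ = 1·3.0485 + 3·3.2346 + 2·42.9535 = 98.6594

L=98.659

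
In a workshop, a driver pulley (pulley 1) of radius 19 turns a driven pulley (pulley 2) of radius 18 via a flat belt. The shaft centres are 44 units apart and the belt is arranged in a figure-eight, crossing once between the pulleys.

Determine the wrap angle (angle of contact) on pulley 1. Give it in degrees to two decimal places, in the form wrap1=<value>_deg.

wrap1=294.47_deg

crossed belt: β = asin((r1+r2)/C) = asin(37/44) = 57.2362°
wrap1 = wrap2 = π + 2β = 294.4725°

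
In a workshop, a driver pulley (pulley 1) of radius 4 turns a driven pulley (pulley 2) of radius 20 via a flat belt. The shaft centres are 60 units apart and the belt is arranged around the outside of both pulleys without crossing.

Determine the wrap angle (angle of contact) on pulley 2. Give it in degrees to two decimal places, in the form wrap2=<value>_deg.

wrap2=210.93_deg

open belt: β = asin((r2−r1)/C) = asin(16/60) = 15.4660°
wrap1 = π − 2β = 149.0680°
wrap2 = π + 2β = 210.9320°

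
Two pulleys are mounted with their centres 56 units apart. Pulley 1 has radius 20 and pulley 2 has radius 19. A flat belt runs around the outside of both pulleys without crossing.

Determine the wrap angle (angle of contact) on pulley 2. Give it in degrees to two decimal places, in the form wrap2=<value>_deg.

open belt: β = asin((r2−r1)/C) = asin(-1/56) = -1.0232°
wrap1 = π − 2β = 182.0464°
wrap2 = π + 2β = 177.9536°

wrap2=177.95_deg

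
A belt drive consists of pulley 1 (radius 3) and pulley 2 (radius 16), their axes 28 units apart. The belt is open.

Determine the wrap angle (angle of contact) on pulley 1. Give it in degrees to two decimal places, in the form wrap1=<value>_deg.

wrap1=124.67_deg

open belt: β = asin((r2−r1)/C) = asin(13/28) = 27.6640°
wrap1 = π − 2β = 124.6720°
wrap2 = π + 2β = 235.3280°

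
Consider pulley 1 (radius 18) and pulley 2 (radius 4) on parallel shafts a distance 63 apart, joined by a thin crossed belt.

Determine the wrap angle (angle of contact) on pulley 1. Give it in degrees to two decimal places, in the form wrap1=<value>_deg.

wrap1=220.88_deg

crossed belt: β = asin((r1+r2)/C) = asin(22/63) = 20.4388°
wrap1 = wrap2 = π + 2β = 220.8776°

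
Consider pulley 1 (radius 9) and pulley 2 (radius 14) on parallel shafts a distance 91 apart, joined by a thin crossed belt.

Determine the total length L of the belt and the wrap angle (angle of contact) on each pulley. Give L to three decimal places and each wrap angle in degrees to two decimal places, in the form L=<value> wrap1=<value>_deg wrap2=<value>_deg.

L=260.101 wrap1=209.28_deg wrap2=209.28_deg

crossed belt: β = asin((r1+r2)/C) = asin(23/91) = 14.6401°
wrap1 = wrap2 = π + 2β = 209.2803°
tangent length = C·cosβ = 88.0454
L = (r1+r2)·wrap + 2·C·cosβ = 23·3.6526 + 2·88.0454 = 260.1014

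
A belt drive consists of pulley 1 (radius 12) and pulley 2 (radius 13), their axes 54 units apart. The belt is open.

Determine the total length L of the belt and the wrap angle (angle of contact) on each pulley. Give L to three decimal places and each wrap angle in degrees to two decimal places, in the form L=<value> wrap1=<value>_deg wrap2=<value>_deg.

L=186.558 wrap1=177.88_deg wrap2=182.12_deg

open belt: β = asin((r2−r1)/C) = asin(1/54) = 1.0611°
wrap1 = π − 2β = 177.8778°
wrap2 = π + 2β = 182.1222°
tangent length = C·cosβ = 53.9907
L = r1·wrap1 + r2·wrap2 + 2·C·cosβ = 12·3.1046 + 13·3.1786 + 2·53.9907 = 186.5583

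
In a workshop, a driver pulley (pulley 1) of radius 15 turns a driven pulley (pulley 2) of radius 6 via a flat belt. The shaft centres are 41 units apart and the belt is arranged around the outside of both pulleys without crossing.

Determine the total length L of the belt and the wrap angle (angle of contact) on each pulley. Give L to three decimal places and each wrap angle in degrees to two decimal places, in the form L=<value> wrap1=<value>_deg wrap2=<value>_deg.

L=149.957 wrap1=205.36_deg wrap2=154.64_deg

open belt: β = asin((r2−r1)/C) = asin(-9/41) = -12.6804°
wrap1 = π − 2β = 205.3608°
wrap2 = π + 2β = 154.6392°
tangent length = C·cosβ = 40.0000
L = r1·wrap1 + r2·wrap2 + 2·C·cosβ = 15·3.5842 + 6·2.6990 + 2·40.0000 = 149.9571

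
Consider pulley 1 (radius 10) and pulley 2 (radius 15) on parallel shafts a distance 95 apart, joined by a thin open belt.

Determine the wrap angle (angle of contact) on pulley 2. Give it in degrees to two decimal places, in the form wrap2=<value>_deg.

open belt: β = asin((r2−r1)/C) = asin(5/95) = 3.0170°
wrap1 = π − 2β = 173.9661°
wrap2 = π + 2β = 186.0339°

wrap2=186.03_deg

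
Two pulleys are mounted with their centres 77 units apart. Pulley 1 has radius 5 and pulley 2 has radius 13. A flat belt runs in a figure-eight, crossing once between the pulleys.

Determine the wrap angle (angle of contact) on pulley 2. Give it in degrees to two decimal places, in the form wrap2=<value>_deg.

crossed belt: β = asin((r1+r2)/C) = asin(18/77) = 13.5189°
wrap1 = wrap2 = π + 2β = 207.0378°

wrap2=207.04_deg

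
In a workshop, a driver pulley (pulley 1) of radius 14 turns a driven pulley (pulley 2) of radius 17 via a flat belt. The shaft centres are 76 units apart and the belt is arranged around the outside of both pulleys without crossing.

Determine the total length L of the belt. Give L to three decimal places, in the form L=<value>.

open belt: β = asin((r2−r1)/C) = asin(3/76) = 2.2623°
wrap1 = π − 2β = 175.4755°
wrap2 = π + 2β = 184.5245°
tangent length = C·cosβ = 75.9408
L = r1·wrap1 + r2·wrap2 + 2·C·cosβ = 14·3.0626 + 17·3.2206 + 2·75.9408 = 249.5078

L=249.508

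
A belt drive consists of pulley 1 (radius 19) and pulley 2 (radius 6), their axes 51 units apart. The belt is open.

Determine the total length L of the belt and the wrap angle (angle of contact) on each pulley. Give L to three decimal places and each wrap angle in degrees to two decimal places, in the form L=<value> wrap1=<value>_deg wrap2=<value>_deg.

L=183.872 wrap1=209.54_deg wrap2=150.46_deg

open belt: β = asin((r2−r1)/C) = asin(-13/51) = -14.7678°
wrap1 = π − 2β = 209.5356°
wrap2 = π + 2β = 150.4644°
tangent length = C·cosβ = 49.3153
L = r1·wrap1 + r2·wrap2 + 2·C·cosβ = 19·3.6571 + 6·2.6261 + 2·49.3153 = 183.8718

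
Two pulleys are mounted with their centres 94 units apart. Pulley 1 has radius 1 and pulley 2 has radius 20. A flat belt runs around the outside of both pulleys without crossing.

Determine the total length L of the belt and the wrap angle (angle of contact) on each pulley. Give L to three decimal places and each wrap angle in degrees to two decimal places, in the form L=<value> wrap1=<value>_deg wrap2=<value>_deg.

open belt: β = asin((r2−r1)/C) = asin(19/94) = 11.6614°
wrap1 = π − 2β = 156.6772°
wrap2 = π + 2β = 203.3228°
tangent length = C·cosβ = 92.0598
L = r1·wrap1 + r2·wrap2 + 2·C·cosβ = 1·2.7345 + 20·3.5487 + 2·92.0598 = 257.8271

L=257.827 wrap1=156.68_deg wrap2=203.32_deg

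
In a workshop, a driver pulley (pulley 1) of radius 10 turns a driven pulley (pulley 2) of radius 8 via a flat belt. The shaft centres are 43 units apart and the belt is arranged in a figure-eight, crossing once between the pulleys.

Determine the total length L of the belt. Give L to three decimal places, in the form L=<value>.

L=150.200

crossed belt: β = asin((r1+r2)/C) = asin(18/43) = 24.7465°
wrap1 = wrap2 = π + 2β = 229.4930°
tangent length = C·cosβ = 39.0512
L = (r1+r2)·wrap + 2·C·cosβ = 18·4.0054 + 2·39.0512 = 150.1999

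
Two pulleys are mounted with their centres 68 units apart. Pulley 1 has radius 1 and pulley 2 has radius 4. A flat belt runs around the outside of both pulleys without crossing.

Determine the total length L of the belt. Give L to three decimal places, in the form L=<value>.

open belt: β = asin((r2−r1)/C) = asin(3/68) = 2.5286°
wrap1 = π − 2β = 174.9428°
wrap2 = π + 2β = 185.0572°
tangent length = C·cosβ = 67.9338
L = r1·wrap1 + r2·wrap2 + 2·C·cosβ = 1·3.0533 + 4·3.2299 + 2·67.9338 = 151.8403

L=151.840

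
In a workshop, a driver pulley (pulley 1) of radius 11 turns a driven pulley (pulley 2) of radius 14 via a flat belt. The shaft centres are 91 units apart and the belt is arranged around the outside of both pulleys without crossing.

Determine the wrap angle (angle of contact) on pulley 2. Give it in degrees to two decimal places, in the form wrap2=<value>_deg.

open belt: β = asin((r2−r1)/C) = asin(3/91) = 1.8892°
wrap1 = π − 2β = 176.2216°
wrap2 = π + 2β = 183.7784°

wrap2=183.78_deg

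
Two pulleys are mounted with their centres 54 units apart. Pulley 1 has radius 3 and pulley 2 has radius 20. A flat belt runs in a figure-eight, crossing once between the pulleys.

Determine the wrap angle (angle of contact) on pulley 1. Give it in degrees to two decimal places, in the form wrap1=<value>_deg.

crossed belt: β = asin((r1+r2)/C) = asin(23/54) = 25.2093°
wrap1 = wrap2 = π + 2β = 230.4186°

wrap1=230.42_deg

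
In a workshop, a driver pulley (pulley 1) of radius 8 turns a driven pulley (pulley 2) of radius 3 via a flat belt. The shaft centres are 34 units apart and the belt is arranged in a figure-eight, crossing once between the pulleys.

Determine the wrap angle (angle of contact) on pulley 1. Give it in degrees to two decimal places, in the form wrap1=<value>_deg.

wrap1=217.75_deg

crossed belt: β = asin((r1+r2)/C) = asin(11/34) = 18.8765°
wrap1 = wrap2 = π + 2β = 217.7530°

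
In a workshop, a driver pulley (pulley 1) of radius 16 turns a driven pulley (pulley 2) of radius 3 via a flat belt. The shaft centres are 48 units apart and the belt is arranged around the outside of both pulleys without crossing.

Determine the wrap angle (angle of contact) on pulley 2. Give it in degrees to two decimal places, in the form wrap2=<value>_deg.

open belt: β = asin((r2−r1)/C) = asin(-13/48) = -15.7139°
wrap1 = π − 2β = 211.4277°
wrap2 = π + 2β = 148.5723°

wrap2=148.57_deg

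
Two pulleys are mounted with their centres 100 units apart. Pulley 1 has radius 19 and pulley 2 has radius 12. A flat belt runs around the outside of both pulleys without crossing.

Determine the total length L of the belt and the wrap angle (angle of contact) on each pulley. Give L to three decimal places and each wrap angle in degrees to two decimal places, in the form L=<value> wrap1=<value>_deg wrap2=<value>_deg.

open belt: β = asin((r2−r1)/C) = asin(-7/100) = -4.0140°
wrap1 = π − 2β = 188.0280°
wrap2 = π + 2β = 171.9720°
tangent length = C·cosβ = 99.7547
L = r1·wrap1 + r2·wrap2 + 2·C·cosβ = 19·3.2817 + 12·3.0015 + 2·99.7547 = 297.8796

L=297.880 wrap1=188.03_deg wrap2=171.97_deg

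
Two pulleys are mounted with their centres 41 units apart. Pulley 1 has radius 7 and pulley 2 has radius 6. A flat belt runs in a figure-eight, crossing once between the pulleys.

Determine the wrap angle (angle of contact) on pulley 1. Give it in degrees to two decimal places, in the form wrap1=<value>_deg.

wrap1=216.97_deg

crossed belt: β = asin((r1+r2)/C) = asin(13/41) = 18.4860°
wrap1 = wrap2 = π + 2β = 216.9720°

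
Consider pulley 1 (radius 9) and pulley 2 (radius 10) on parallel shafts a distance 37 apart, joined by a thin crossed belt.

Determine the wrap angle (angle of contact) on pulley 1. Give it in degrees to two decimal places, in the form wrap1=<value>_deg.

crossed belt: β = asin((r1+r2)/C) = asin(19/37) = 30.8981°
wrap1 = wrap2 = π + 2β = 241.7963°

wrap1=241.80_deg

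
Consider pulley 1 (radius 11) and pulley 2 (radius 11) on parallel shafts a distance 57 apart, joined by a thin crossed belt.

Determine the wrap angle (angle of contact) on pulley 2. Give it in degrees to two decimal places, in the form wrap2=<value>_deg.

crossed belt: β = asin((r1+r2)/C) = asin(22/57) = 22.7037°
wrap1 = wrap2 = π + 2β = 225.4073°

wrap2=225.41_deg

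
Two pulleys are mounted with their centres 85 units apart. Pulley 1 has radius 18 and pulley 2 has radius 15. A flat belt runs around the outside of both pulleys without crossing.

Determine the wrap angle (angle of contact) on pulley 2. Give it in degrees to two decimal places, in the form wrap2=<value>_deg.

open belt: β = asin((r2−r1)/C) = asin(-3/85) = -2.0226°
wrap1 = π − 2β = 184.0452°
wrap2 = π + 2β = 175.9548°

wrap2=175.95_deg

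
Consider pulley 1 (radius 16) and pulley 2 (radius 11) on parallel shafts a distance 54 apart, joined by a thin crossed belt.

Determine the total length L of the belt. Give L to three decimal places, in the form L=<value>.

L=206.628

crossed belt: β = asin((r1+r2)/C) = asin(27/54) = 30.0000°
wrap1 = wrap2 = π + 2β = 240.0000°
tangent length = C·cosβ = 46.7654
L = (r1+r2)·wrap + 2·C·cosβ = 27·4.1888 + 2·46.7654 = 206.6281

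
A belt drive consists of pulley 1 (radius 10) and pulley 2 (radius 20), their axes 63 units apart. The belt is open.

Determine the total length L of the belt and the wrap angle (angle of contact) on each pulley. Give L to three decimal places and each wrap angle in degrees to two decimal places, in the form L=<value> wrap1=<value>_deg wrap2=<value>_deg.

L=221.838 wrap1=161.73_deg wrap2=198.27_deg

open belt: β = asin((r2−r1)/C) = asin(10/63) = 9.1332°
wrap1 = π − 2β = 161.7336°
wrap2 = π + 2β = 198.2664°
tangent length = C·cosβ = 62.2013
L = r1·wrap1 + r2·wrap2 + 2·C·cosβ = 10·2.8228 + 20·3.4604 + 2·62.2013 = 221.8384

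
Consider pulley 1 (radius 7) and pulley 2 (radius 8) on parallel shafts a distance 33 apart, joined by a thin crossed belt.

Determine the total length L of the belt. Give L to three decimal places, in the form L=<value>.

crossed belt: β = asin((r1+r2)/C) = asin(15/33) = 27.0357°
wrap1 = wrap2 = π + 2β = 234.0714°
tangent length = C·cosβ = 29.3939
L = (r1+r2)·wrap + 2·C·cosβ = 15·4.0853 + 2·29.3939 = 120.0675

L=120.067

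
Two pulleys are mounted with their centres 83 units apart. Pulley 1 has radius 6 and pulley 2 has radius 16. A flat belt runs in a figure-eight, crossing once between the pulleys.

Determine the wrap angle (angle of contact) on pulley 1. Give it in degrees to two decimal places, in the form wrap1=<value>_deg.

crossed belt: β = asin((r1+r2)/C) = asin(22/83) = 15.3705°
wrap1 = wrap2 = π + 2β = 210.7411°

wrap1=210.74_deg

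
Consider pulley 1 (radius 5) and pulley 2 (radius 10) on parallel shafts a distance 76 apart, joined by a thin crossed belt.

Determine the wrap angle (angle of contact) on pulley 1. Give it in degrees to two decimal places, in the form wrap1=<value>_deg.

crossed belt: β = asin((r1+r2)/C) = asin(15/76) = 11.3831°
wrap1 = wrap2 = π + 2β = 202.7662°

wrap1=202.77_deg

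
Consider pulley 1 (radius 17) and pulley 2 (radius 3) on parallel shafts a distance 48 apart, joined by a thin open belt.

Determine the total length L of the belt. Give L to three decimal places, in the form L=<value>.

open belt: β = asin((r2−r1)/C) = asin(-14/48) = -16.9578°
wrap1 = π − 2β = 213.9155°
wrap2 = π + 2β = 146.0845°
tangent length = C·cosβ = 45.9130
L = r1·wrap1 + r2·wrap2 + 2·C·cosβ = 17·3.7335 + 3·2.5497 + 2·45.9130 = 162.9449

L=162.945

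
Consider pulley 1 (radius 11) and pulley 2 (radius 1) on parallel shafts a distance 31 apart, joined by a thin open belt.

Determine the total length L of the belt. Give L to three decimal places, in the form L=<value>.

open belt: β = asin((r2−r1)/C) = asin(-10/31) = -18.8191°
wrap1 = π − 2β = 217.6381°
wrap2 = π + 2β = 142.3619°
tangent length = C·cosβ = 29.3428
L = r1·wrap1 + r2·wrap2 + 2·C·cosβ = 11·3.7985 + 1·2.4847 + 2·29.3428 = 102.9538

L=102.954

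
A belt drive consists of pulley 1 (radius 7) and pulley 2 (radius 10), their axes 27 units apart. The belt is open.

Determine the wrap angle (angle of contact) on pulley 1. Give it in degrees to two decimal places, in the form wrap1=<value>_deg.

wrap1=167.24_deg

open belt: β = asin((r2−r1)/C) = asin(3/27) = 6.3794°
wrap1 = π − 2β = 167.2413°
wrap2 = π + 2β = 192.7587°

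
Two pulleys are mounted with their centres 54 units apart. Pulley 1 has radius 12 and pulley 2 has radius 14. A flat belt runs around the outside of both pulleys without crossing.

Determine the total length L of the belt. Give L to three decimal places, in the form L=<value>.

L=189.755

open belt: β = asin((r2−r1)/C) = asin(2/54) = 2.1226°
wrap1 = π − 2β = 175.7549°
wrap2 = π + 2β = 184.2451°
tangent length = C·cosβ = 53.9630
L = r1·wrap1 + r2·wrap2 + 2·C·cosβ = 12·3.0675 + 14·3.2157 + 2·53.9630 = 189.7555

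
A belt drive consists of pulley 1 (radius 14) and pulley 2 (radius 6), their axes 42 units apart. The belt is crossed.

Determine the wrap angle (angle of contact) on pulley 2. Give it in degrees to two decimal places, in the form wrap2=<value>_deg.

wrap2=236.87_deg

crossed belt: β = asin((r1+r2)/C) = asin(20/42) = 28.4369°
wrap1 = wrap2 = π + 2β = 236.8738°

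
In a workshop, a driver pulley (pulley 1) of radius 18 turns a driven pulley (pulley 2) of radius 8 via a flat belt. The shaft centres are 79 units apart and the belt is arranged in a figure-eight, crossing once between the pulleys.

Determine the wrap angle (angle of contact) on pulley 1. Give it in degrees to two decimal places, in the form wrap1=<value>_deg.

wrap1=218.43_deg

crossed belt: β = asin((r1+r2)/C) = asin(26/79) = 19.2150°
wrap1 = wrap2 = π + 2β = 218.4300°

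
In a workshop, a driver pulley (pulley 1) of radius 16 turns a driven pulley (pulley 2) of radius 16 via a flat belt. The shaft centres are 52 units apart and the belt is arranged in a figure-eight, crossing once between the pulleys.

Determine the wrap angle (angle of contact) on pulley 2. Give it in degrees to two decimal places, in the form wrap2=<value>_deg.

crossed belt: β = asin((r1+r2)/C) = asin(32/52) = 37.9799°
wrap1 = wrap2 = π + 2β = 255.9597°

wrap2=255.96_deg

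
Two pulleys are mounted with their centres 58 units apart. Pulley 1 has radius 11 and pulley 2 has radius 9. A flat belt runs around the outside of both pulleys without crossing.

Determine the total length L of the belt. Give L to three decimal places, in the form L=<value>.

open belt: β = asin((r2−r1)/C) = asin(-2/58) = -1.9761°
wrap1 = π − 2β = 183.9522°
wrap2 = π + 2β = 176.0478°
tangent length = C·cosβ = 57.9655
L = r1·wrap1 + r2·wrap2 + 2·C·cosβ = 11·3.2106 + 9·3.0726 + 2·57.9655 = 178.9008

L=178.901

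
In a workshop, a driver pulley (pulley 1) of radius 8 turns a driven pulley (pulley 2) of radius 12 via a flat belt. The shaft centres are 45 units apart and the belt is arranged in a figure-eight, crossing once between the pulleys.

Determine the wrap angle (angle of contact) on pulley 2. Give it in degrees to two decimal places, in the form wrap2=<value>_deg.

wrap2=232.78_deg

crossed belt: β = asin((r1+r2)/C) = asin(20/45) = 26.3878°
wrap1 = wrap2 = π + 2β = 232.7756°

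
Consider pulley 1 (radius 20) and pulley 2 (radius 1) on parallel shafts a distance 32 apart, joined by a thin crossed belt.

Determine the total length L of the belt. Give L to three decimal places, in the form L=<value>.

L=144.329

crossed belt: β = asin((r1+r2)/C) = asin(21/32) = 41.0145°
wrap1 = wrap2 = π + 2β = 262.0290°
tangent length = C·cosβ = 24.1454
L = (r1+r2)·wrap + 2·C·cosβ = 21·4.5733 + 2·24.1454 = 144.3294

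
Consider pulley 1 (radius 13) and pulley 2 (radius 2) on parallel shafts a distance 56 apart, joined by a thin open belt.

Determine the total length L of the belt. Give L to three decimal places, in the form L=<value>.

open belt: β = asin((r2−r1)/C) = asin(-11/56) = -11.3282°
wrap1 = π − 2β = 202.6564°
wrap2 = π + 2β = 157.3436°
tangent length = C·cosβ = 54.9090
L = r1·wrap1 + r2·wrap2 + 2·C·cosβ = 13·3.5370 + 2·2.7462 + 2·54.9090 = 161.2916

L=161.292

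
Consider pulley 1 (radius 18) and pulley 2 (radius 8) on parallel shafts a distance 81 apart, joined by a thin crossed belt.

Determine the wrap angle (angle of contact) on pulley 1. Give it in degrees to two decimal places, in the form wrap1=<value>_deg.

wrap1=217.45_deg

crossed belt: β = asin((r1+r2)/C) = asin(26/81) = 18.7227°
wrap1 = wrap2 = π + 2β = 217.4453°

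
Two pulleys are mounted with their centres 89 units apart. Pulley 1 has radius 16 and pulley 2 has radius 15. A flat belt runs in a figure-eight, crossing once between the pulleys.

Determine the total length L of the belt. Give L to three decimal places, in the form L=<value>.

crossed belt: β = asin((r1+r2)/C) = asin(31/89) = 20.3843°
wrap1 = wrap2 = π + 2β = 220.7685°
tangent length = C·cosβ = 83.4266
L = (r1+r2)·wrap + 2·C·cosβ = 31·3.8531 + 2·83.4266 = 286.3005

L=286.300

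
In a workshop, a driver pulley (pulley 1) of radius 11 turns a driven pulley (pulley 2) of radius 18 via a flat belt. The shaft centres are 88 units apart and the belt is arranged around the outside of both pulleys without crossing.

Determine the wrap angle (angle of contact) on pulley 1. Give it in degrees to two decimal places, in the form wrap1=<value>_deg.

wrap1=170.88_deg

open belt: β = asin((r2−r1)/C) = asin(7/88) = 4.5624°
wrap1 = π − 2β = 170.8751°
wrap2 = π + 2β = 189.1249°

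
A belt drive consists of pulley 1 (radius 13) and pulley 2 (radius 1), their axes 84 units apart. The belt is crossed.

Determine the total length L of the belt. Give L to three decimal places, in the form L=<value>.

L=214.321

crossed belt: β = asin((r1+r2)/C) = asin(14/84) = 9.5941°
wrap1 = wrap2 = π + 2β = 199.1881°
tangent length = C·cosβ = 82.8251
L = (r1+r2)·wrap + 2·C·cosβ = 14·3.4765 + 2·82.8251 = 214.3211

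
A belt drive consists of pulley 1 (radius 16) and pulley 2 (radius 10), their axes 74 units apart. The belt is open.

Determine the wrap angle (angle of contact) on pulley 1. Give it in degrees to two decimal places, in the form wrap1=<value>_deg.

open belt: β = asin((r2−r1)/C) = asin(-6/74) = -4.6507°
wrap1 = π − 2β = 189.3014°
wrap2 = π + 2β = 170.6986°

wrap1=189.30_deg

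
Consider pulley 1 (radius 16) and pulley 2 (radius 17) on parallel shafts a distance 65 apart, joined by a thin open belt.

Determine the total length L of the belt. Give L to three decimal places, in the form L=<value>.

L=233.688

open belt: β = asin((r2−r1)/C) = asin(1/65) = 0.8815°
wrap1 = π − 2β = 178.2370°
wrap2 = π + 2β = 181.7630°
tangent length = C·cosβ = 64.9923
L = r1·wrap1 + r2·wrap2 + 2·C·cosβ = 16·3.1108 + 17·3.1724 + 2·64.9923 = 233.6879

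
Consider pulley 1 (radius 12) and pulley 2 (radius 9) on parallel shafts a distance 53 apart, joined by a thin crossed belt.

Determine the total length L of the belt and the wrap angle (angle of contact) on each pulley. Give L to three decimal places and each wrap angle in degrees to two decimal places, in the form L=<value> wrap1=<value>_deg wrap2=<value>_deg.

crossed belt: β = asin((r1+r2)/C) = asin(21/53) = 23.3425°
wrap1 = wrap2 = π + 2β = 226.6850°
tangent length = C·cosβ = 48.6621
L = (r1+r2)·wrap + 2·C·cosβ = 21·3.9564 + 2·48.6621 = 180.4086

L=180.409 wrap1=226.68_deg wrap2=226.68_deg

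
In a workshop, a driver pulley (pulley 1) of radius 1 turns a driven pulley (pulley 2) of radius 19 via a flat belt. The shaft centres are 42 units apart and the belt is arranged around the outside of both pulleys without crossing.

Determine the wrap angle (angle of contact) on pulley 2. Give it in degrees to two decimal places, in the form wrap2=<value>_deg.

wrap2=230.75_deg

open belt: β = asin((r2−r1)/C) = asin(18/42) = 25.3769°
wrap1 = π − 2β = 129.2461°
wrap2 = π + 2β = 230.7539°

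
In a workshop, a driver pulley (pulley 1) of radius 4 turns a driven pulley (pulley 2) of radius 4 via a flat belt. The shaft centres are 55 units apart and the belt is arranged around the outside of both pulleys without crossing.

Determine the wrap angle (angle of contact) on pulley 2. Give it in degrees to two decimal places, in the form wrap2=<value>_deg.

open belt: β = asin((r2−r1)/C) = asin(0/55) = 0.0000°
wrap1 = π − 2β = 180.0000°
wrap2 = π + 2β = 180.0000°

wrap2=180.00_deg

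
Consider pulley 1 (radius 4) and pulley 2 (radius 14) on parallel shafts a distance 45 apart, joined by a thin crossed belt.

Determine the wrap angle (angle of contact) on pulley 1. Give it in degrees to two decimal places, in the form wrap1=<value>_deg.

wrap1=227.16_deg

crossed belt: β = asin((r1+r2)/C) = asin(18/45) = 23.5782°
wrap1 = wrap2 = π + 2β = 227.1564°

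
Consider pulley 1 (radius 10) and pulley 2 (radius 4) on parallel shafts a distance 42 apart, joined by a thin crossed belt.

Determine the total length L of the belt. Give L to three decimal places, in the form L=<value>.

crossed belt: β = asin((r1+r2)/C) = asin(14/42) = 19.4712°
wrap1 = wrap2 = π + 2β = 218.9424°
tangent length = C·cosβ = 39.5980
L = (r1+r2)·wrap + 2·C·cosβ = 14·3.8213 + 2·39.5980 = 132.6937

L=132.694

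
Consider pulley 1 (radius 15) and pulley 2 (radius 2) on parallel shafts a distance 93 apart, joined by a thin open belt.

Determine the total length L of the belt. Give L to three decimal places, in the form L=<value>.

L=241.227

open belt: β = asin((r2−r1)/C) = asin(-13/93) = -8.0354°
wrap1 = π − 2β = 196.0708°
wrap2 = π + 2β = 163.9292°
tangent length = C·cosβ = 92.0869
L = r1·wrap1 + r2·wrap2 + 2·C·cosβ = 15·3.4221 + 2·2.8611 + 2·92.0869 = 241.2273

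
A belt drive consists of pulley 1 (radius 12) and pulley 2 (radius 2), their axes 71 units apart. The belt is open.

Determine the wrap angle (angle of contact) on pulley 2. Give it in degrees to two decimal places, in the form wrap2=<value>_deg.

open belt: β = asin((r2−r1)/C) = asin(-10/71) = -8.0967°
wrap1 = π − 2β = 196.1935°
wrap2 = π + 2β = 163.8065°

wrap2=163.81_deg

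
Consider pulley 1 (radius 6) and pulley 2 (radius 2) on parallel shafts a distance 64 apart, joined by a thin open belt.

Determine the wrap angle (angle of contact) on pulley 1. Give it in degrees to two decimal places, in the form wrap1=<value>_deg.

wrap1=187.17_deg

open belt: β = asin((r2−r1)/C) = asin(-4/64) = -3.5833°
wrap1 = π − 2β = 187.1666°
wrap2 = π + 2β = 172.8334°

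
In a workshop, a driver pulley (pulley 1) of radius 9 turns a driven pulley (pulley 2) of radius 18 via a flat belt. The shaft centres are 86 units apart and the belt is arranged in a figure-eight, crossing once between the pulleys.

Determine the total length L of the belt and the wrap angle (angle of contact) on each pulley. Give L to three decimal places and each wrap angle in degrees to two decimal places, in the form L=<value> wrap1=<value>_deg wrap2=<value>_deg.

L=265.372 wrap1=216.60_deg wrap2=216.60_deg

crossed belt: β = asin((r1+r2)/C) = asin(27/86) = 18.2976°
wrap1 = wrap2 = π + 2β = 216.5953°
tangent length = C·cosβ = 81.6517
L = (r1+r2)·wrap + 2·C·cosβ = 27·3.7803 + 2·81.6517 = 265.3715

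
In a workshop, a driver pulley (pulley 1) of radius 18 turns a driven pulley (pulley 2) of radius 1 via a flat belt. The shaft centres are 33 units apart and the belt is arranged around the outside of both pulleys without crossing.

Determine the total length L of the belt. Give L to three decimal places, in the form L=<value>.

open belt: β = asin((r2−r1)/C) = asin(-17/33) = -31.0076°
wrap1 = π − 2β = 242.0152°
wrap2 = π + 2β = 117.9848°
tangent length = C·cosβ = 28.2843
L = r1·wrap1 + r2·wrap2 + 2·C·cosβ = 18·4.2240 + 1·2.0592 + 2·28.2843 = 134.6591

L=134.659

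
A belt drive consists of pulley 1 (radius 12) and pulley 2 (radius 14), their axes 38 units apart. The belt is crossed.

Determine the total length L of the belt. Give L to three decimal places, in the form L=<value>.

L=176.290

crossed belt: β = asin((r1+r2)/C) = asin(26/38) = 43.1736°
wrap1 = wrap2 = π + 2β = 266.3471°
tangent length = C·cosβ = 27.7128
L = (r1+r2)·wrap + 2·C·cosβ = 26·4.6486 + 2·27.7128 = 176.2901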